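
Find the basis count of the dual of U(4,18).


The dual of U(r,n) is U(n-r, n) = U(14,18).
Bases of U(14,18) are all (14)-element subsets.
|B(M*)| = C(18,14) = 3060.

3060


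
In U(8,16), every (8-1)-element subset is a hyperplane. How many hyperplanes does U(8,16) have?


Hyperplanes of U(8,16) are flats of rank 7.
In a uniform matroid, these are exactly the (7)-element subsets.
Count = (16 choose 7) = 11440.

11440


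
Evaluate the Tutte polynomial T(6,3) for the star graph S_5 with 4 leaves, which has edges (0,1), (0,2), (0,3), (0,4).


A star on 5 vertices is a tree with 4 edges.
T(x,y) = x^(4) for any tree.
T(6,3) = 6^4 = 1296.

1296


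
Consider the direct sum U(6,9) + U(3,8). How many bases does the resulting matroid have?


Bases of a direct sum M1 + M2: |B| = |B(M1)| * |B(M2)|.
|B(U(6,9))| = C(9,6) = 84.
|B(U(3,8))| = C(8,3) = 56.
Total bases = 84 * 56 = 4704.

4704


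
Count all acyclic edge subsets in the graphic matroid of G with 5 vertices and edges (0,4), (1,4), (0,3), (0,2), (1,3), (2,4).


An independent set in a graphic matroid is an acyclic edge subset.
G has 5 vertices and 6 edges.
Enumerate all 2^6 = 64 subsets, checking for acyclicity.
Total independent sets = 52.

52


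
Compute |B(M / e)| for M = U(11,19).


Contracting e from U(11,19) gives U(10,18).
Bases of U(10,18) = (18 choose 10) = 43758.

43758


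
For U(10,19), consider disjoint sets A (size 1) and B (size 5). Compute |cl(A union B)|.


|A union B| = 1 + 5 = 6 (disjoint).
In U(10,19), cl(S) = S if |S| < 10, else cl(S) = E.
Since 6 < 10, cl(A union B) = A union B.
|cl(A union B)| = 6.

6


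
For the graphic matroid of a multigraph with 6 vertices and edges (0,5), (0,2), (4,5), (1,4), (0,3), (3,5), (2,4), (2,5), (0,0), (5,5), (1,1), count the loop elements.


In a graphic matroid, a loop is a self-loop edge (u,u) with rank 0.
Examining all 11 edges for self-loops...
Self-loops found: (0,0), (5,5), (1,1)
Number of loops = 3.

3


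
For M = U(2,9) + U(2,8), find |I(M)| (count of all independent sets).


For a direct sum, |I(M1+M2)| = |I(M1)| * |I(M2)|.
|I(U(2,9))| = sum C(9,k) for k=0..2 = 46.
|I(U(2,8))| = sum C(8,k) for k=0..2 = 37.
Total = 46 * 37 = 1702.

1702


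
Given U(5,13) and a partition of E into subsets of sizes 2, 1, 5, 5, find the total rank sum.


r(Ai) = min(|Ai|, 5) for each part.
Sum = min(2,5) + min(1,5) + min(5,5) + min(5,5)
    = 2 + 1 + 5 + 5
    = 13.

13


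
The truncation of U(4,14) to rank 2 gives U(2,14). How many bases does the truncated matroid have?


Truncating U(4,14) to rank 2 gives U(2,14).
Bases of U(2,14) are all 2-element subsets of 14 elements.
Number of bases = (14 choose 2) = 91.

91


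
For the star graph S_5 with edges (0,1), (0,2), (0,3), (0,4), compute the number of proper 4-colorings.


P(tree, k) = k * (k-1)^(4) for any tree on 5 vertices.
P(4) = 4 * 3^4 = 4 * 81 = 324.

324


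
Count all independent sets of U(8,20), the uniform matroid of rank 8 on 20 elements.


Independent sets of U(8,20) are all subsets of size <= 8.
Count = (20 choose 0) + (20 choose 1) + (20 choose 2) + (20 choose 3) + (20 choose 4) + (20 choose 5) + (20 choose 6) + (20 choose 7) + (20 choose 8)
     = 1 + 20 + 190 + 1140 + 4845 + 15504 + 38760 + 77520 + 125970
     = 263950.

263950


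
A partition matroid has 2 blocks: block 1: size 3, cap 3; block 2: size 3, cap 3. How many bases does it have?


A basis picks exactly ci elements from block i.
Number of bases = product of C(|Si|, ci).
= C(3,3) * C(3,3)
= 1 * 1
= 1.

1


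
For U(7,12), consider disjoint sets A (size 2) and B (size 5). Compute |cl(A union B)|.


|A union B| = 2 + 5 = 7 (disjoint).
In U(7,12), cl(S) = S if |S| < 7, else cl(S) = E.
Since 7 >= 7, cl(A union B) = E.
|cl(A union B)| = 12.

12


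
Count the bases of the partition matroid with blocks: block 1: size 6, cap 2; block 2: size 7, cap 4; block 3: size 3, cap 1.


A basis picks exactly ci elements from block i.
Number of bases = product of C(|Si|, ci).
= C(6,2) * C(7,4) * C(3,1)
= 15 * 35 * 3
= 1575.

1575


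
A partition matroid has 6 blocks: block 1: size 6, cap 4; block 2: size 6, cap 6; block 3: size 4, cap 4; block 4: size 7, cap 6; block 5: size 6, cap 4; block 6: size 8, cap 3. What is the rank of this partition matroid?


Rank of a partition matroid = sum of min(|Si|, ci) for each block.
= min(6,4) + min(6,6) + min(4,4) + min(7,6) + min(6,4) + min(8,3)
= 4 + 6 + 4 + 6 + 4 + 3
= 27.

27


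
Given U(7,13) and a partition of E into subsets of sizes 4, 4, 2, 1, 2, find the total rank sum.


r(Ai) = min(|Ai|, 7) for each part.
Sum = min(4,7) + min(4,7) + min(2,7) + min(1,7) + min(2,7)
    = 4 + 4 + 2 + 1 + 2
    = 13.

13


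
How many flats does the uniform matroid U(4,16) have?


Flats of U(4,16): every subset of size < 4 is a flat, plus E itself.
Count = C(16,0) + C(16,1) + C(16,2) + C(16,3) + 1
     = 1 + 16 + 120 + 560 + 1
     = 698.

698


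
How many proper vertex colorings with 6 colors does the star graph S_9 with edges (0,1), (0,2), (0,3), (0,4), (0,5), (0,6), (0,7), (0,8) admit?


P(tree, k) = k * (k-1)^(8) for any tree on 9 vertices.
P(6) = 6 * 5^8 = 6 * 390625 = 2343750.

2343750


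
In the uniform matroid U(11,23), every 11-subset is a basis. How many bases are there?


Bases of U(11,23) are all 11-element subsets of the 23-element ground set.
Number of bases = C(23,11).
C(23,11) = 1352078.

1352078


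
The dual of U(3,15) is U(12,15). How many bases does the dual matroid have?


The dual of U(r,n) is U(n-r, n) = U(12,15).
Bases of U(12,15) are all (12)-element subsets.
|B(M*)| = (15 choose 12) = 455.

455


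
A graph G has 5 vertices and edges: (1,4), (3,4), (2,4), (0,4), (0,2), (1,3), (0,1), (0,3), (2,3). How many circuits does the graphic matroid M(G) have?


A circuit in a graphic matroid = edge set of a simple cycle.
G has 5 vertices and 9 edges.
Enumerating all minimal edge subsets forming cycles...
Total circuits found: 22.

22


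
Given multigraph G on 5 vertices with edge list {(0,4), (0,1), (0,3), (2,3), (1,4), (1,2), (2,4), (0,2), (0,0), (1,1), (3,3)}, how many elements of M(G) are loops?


In a graphic matroid, a loop is a self-loop edge (u,u) with rank 0.
Examining all 11 edges for self-loops...
Self-loops found: (0,0), (1,1), (3,3)
Number of loops = 3.

3


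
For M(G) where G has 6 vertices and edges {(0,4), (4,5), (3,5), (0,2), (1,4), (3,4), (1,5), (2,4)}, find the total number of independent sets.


An independent set in a graphic matroid is an acyclic edge subset.
G has 6 vertices and 8 edges.
Enumerate all 2^8 = 256 subsets, checking for acyclicity.
Total independent sets = 168.

168


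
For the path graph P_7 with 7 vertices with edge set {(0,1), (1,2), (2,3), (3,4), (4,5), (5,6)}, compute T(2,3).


A path on 7 vertices is a tree with 6 edges.
T(x,y) = x^(6) for any tree.
T(2,3) = 2^6 = 64.

64


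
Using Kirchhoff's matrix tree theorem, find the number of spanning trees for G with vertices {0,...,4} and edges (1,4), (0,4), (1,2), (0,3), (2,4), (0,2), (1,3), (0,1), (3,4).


By Kirchhoff's matrix tree theorem, the number of spanning trees equals
the determinant of any cofactor of the Laplacian matrix L.
G has 5 vertices and 9 edges.
Computing the (4 x 4) cofactor determinant gives 75.

75


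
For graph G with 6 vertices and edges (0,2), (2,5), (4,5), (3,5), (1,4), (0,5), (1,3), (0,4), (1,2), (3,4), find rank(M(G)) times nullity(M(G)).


r(M) = |V| - c = 6 - 1 = 5.
nullity = |E| - r(M) = 10 - 5 = 5.
Product = 5 * 5 = 25.

25


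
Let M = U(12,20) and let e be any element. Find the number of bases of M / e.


Contracting e from U(12,20) gives U(11,19).
Bases of U(11,19) = (19 choose 11) = 75582.

75582


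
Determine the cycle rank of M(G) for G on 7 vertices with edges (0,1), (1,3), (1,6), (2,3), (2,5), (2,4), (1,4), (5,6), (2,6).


Cycle rank (nullity) = |E| - r(M) = |E| - (|V| - c).
|E| = 9, |V| = 7, c = 1.
Nullity = 9 - (7 - 1) = 9 - 6 = 3.

3


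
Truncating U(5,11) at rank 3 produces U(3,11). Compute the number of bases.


Truncating U(5,11) to rank 3 gives U(3,11).
Bases of U(3,11) are all 3-element subsets of 11 elements.
Number of bases = C(11,3) = 11! / (3! * 8!) = 165.

165


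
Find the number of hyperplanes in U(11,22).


Hyperplanes of U(11,22) are flats of rank 10.
In a uniform matroid, these are exactly the (10)-element subsets.
Count = C(22,10) = 646646.

646646


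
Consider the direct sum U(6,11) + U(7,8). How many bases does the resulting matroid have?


Bases of a direct sum M1 + M2: |B| = |B(M1)| * |B(M2)|.
|B(U(6,11))| = C(11,6) = 462.
|B(U(7,8))| = C(8,7) = 8.
Total bases = 462 * 8 = 3696.

3696


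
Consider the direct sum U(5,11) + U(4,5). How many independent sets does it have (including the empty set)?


For a direct sum, |I(M1+M2)| = |I(M1)| * |I(M2)|.
|I(U(5,11))| = sum C(11,k) for k=0..5 = 1024.
|I(U(4,5))| = sum C(5,k) for k=0..4 = 31.
Total = 1024 * 31 = 31744.

31744


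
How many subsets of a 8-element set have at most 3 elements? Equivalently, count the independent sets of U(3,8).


Independent sets of U(3,8) are all subsets of size <= 3.
Count = (8 choose 0) + (8 choose 1) + (8 choose 2) + (8 choose 3)
     = 1 + 8 + 28 + 56
     = 93.

93


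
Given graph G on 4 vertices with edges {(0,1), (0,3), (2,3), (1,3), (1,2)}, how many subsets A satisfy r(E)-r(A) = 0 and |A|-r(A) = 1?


R(x,y) = sum over A in 2^E of x^(r(E)-r(A)) * y^(|A|-r(A)).
G has 4 vertices, 5 edges. r(E) = 3.
Enumerate all 2^5 = 32 subsets.
Count subsets with r(E)-r(A)=0 and |A|-r(A)=1: 5.

5


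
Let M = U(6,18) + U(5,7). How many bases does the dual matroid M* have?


(M1+M2)* = M1* + M2*.
M1* = U(12,18), bases: C(18,12) = 18564.
M2* = U(2,7), bases: C(7,2) = 21.
|B(M*)| = 18564 * 21 = 389844.

389844


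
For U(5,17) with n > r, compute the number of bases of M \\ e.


Deleting e from U(5,17) gives U(5,16) since n > r.
Bases of U(5,16) = (16 choose 5) = 4368.

4368


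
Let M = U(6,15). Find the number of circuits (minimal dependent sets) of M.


In U(6,15), circuits are the (7)-element subsets.
Any set of 7 elements is dependent, and removing any one element gives
an independent set of size 6, so it is a minimal dependent set.
Number of circuits = C(15,7) = 15! / (7! * 8!) = 6435.

6435


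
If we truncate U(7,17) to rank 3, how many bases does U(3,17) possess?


Truncating U(7,17) to rank 3 gives U(3,17).
Bases of U(3,17) are all 3-element subsets of 17 elements.
Number of bases = C(17,3) = 17! / (3! * 14!) = 680.

680


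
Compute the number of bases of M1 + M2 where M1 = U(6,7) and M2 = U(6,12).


Bases of a direct sum M1 + M2: |B| = |B(M1)| * |B(M2)|.
|B(U(6,7))| = C(7,6) = 7.
|B(U(6,12))| = C(12,6) = 924.
Total bases = 7 * 924 = 6468.

6468


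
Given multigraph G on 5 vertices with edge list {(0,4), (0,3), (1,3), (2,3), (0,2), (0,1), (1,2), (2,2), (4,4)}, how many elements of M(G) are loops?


In a graphic matroid, a loop is a self-loop edge (u,u) with rank 0.
Examining all 9 edges for self-loops...
Self-loops found: (2,2), (4,4)
Number of loops = 2.

2


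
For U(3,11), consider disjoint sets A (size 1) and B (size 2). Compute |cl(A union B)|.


|A union B| = 1 + 2 = 3 (disjoint).
In U(3,11), cl(S) = S if |S| < 3, else cl(S) = E.
Since 3 >= 3, cl(A union B) = E.
|cl(A union B)| = 11.

11


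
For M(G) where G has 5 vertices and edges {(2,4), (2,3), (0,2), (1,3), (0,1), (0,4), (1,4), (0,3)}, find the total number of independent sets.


An independent set in a graphic matroid is an acyclic edge subset.
G has 5 vertices and 8 edges.
Enumerate all 2^8 = 256 subsets, checking for acyclicity.
Total independent sets = 134.

134


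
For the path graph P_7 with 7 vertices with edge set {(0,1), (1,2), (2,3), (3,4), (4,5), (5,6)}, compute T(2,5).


A path on 7 vertices is a tree with 6 edges.
T(x,y) = x^(6) for any tree.
T(2,5) = 2^6 = 64.

64


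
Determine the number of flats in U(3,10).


Flats of U(3,10): every subset of size < 3 is a flat, plus E itself.
Count = (10 choose 0) + (10 choose 1) + (10 choose 2) + 1
     = 1 + 10 + 45 + 1
     = 57.

57


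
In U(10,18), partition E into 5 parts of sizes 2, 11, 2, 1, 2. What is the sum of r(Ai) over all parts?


r(Ai) = min(|Ai|, 10) for each part.
Sum = min(2,10) + min(11,10) + min(2,10) + min(1,10) + min(2,10)
    = 2 + 10 + 2 + 1 + 2
    = 17.

17


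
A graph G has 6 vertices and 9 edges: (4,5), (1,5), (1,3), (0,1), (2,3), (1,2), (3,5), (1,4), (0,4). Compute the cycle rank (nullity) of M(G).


Cycle rank (nullity) = |E| - r(M) = |E| - (|V| - c).
|E| = 9, |V| = 6, c = 1.
Nullity = 9 - (6 - 1) = 9 - 5 = 4.

4


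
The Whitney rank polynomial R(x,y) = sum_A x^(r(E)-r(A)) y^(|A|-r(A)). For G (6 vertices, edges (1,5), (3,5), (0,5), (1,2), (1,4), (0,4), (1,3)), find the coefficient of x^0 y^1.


R(x,y) = sum over A in 2^E of x^(r(E)-r(A)) * y^(|A|-r(A)).
G has 6 vertices, 7 edges. r(E) = 5.
Enumerate all 2^7 = 128 subsets.
Count subsets with r(E)-r(A)=0 and |A|-r(A)=1: 6.

6


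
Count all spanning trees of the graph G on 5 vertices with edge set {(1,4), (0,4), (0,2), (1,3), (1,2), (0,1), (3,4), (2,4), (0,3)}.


By Kirchhoff's matrix tree theorem, the number of spanning trees equals
the determinant of any cofactor of the Laplacian matrix L.
G has 5 vertices and 9 edges.
Computing the (4 x 4) cofactor determinant gives 75.

75


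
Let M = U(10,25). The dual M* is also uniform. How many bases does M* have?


The dual of U(r,n) is U(n-r, n) = U(15,25).
Bases of U(15,25) are all (15)-element subsets.
|B(M*)| = (25 choose 15) = 3268760.

3268760


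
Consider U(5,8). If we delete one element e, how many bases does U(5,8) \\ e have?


Deleting e from U(5,8) gives U(5,7) since n > r.
Bases of U(5,7) = C(7,5) = 21.

21


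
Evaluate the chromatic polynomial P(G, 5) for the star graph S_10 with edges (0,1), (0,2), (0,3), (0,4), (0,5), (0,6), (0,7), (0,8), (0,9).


P(tree, k) = k * (k-1)^(9) for any tree on 10 vertices.
P(5) = 5 * 4^9 = 5 * 262144 = 1310720.

1310720


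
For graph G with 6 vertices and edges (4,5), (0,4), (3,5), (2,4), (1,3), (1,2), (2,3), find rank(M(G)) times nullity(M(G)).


r(M) = |V| - c = 6 - 1 = 5.
nullity = |E| - r(M) = 7 - 5 = 2.
Product = 5 * 2 = 10.

10


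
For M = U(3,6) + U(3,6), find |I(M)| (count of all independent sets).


For a direct sum, |I(M1+M2)| = |I(M1)| * |I(M2)|.
|I(U(3,6))| = sum C(6,k) for k=0..3 = 42.
|I(U(3,6))| = sum C(6,k) for k=0..3 = 42.
Total = 42 * 42 = 1764.

1764


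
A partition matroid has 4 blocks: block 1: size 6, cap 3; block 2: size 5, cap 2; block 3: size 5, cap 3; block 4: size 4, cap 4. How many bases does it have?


A basis picks exactly ci elements from block i.
Number of bases = product of C(|Si|, ci).
= C(6,3) * C(5,2) * C(5,3) * C(4,4)
= 20 * 10 * 10 * 1
= 2000.

2000


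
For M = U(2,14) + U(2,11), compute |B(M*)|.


(M1+M2)* = M1* + M2*.
M1* = U(12,14), bases: C(14,12) = 91.
M2* = U(9,11), bases: C(11,9) = 55.
|B(M*)| = 91 * 55 = 5005.

5005


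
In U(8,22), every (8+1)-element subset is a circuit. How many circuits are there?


In U(8,22), circuits are the (9)-element subsets.
Any set of 9 elements is dependent, and removing any one element gives
an independent set of size 8, so it is a minimal dependent set.
Number of circuits = C(22,9) = 22! / (9! * 13!) = 497420.

497420


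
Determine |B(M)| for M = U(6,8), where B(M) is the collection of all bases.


Bases of U(6,8) are all 6-element subsets of the 8-element ground set.
Number of bases = C(8,6).
C(8,6) = 28.

28


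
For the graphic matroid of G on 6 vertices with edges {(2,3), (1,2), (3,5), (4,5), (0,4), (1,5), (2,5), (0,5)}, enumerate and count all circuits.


A circuit in a graphic matroid = edge set of a simple cycle.
G has 6 vertices and 8 edges.
Enumerating all minimal edge subsets forming cycles...
Total circuits found: 4.

4


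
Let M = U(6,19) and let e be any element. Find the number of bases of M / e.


Contracting e from U(6,19) gives U(5,18).
Bases of U(5,18) = C(18,5) = 8568.

8568


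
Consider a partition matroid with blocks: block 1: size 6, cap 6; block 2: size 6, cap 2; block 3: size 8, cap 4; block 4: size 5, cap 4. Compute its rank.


Rank of a partition matroid = sum of min(|Si|, ci) for each block.
= min(6,6) + min(6,2) + min(8,4) + min(5,4)
= 6 + 2 + 4 + 4
= 16.

16


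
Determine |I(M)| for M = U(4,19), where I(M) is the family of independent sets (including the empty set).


Independent sets of U(4,19) are all subsets of size <= 4.
Count = C(19,0) + C(19,1) + C(19,2) + C(19,3) + C(19,4)
     = 1 + 19 + 171 + 969 + 3876
     = 5036.

5036


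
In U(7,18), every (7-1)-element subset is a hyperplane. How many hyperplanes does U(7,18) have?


Hyperplanes of U(7,18) are flats of rank 6.
In a uniform matroid, these are exactly the (6)-element subsets.
Count = (18 choose 6) = 18564.

18564


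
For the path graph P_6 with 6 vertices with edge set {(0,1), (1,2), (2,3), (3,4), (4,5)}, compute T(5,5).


A path on 6 vertices is a tree with 5 edges.
T(x,y) = x^(5) for any tree.
T(5,5) = 5^5 = 3125.

3125


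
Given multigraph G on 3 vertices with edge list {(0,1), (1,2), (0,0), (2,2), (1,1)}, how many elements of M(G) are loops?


In a graphic matroid, a loop is a self-loop edge (u,u) with rank 0.
Examining all 5 edges for self-loops...
Self-loops found: (0,0), (2,2), (1,1)
Number of loops = 3.

3


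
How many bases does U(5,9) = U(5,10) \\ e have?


Deleting e from U(5,10) gives U(5,9) since n > r.
Bases of U(5,9) = C(9,5) = 126.

126


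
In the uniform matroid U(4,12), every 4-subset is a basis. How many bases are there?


Bases of U(4,12) are all 4-element subsets of the 12-element ground set.
Number of bases = C(12,4).
C(12,4) = (12 * 11 * 10 * 9) / (1 * 2 * 3 * 4) = 495.

495


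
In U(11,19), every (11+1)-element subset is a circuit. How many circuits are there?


In U(11,19), circuits are the (12)-element subsets.
Any set of 12 elements is dependent, and removing any one element gives
an independent set of size 11, so it is a minimal dependent set.
Number of circuits = C(19,12) = 19! / (12! * 7!) = 50388.

50388


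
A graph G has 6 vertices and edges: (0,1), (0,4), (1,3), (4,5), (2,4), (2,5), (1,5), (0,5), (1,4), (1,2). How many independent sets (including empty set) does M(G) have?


An independent set in a graphic matroid is an acyclic edge subset.
G has 6 vertices and 10 edges.
Enumerate all 2^10 = 1024 subsets, checking for acyclicity.
Total independent sets = 396.

396


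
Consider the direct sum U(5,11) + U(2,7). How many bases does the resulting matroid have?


Bases of a direct sum M1 + M2: |B| = |B(M1)| * |B(M2)|.
|B(U(5,11))| = C(11,5) = 462.
|B(U(2,7))| = C(7,2) = 21.
Total bases = 462 * 21 = 9702.

9702


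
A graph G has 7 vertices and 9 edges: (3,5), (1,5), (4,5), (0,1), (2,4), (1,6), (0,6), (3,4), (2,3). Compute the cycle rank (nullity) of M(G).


Cycle rank (nullity) = |E| - r(M) = |E| - (|V| - c).
|E| = 9, |V| = 7, c = 1.
Nullity = 9 - (7 - 1) = 9 - 6 = 3.

3


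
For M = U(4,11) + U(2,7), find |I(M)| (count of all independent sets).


For a direct sum, |I(M1+M2)| = |I(M1)| * |I(M2)|.
|I(U(4,11))| = sum C(11,k) for k=0..4 = 562.
|I(U(2,7))| = sum C(7,k) for k=0..2 = 29.
Total = 562 * 29 = 16298.

16298


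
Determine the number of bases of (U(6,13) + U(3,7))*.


(M1+M2)* = M1* + M2*.
M1* = U(7,13), bases: C(13,7) = 1716.
M2* = U(4,7), bases: C(7,4) = 35.
|B(M*)| = 1716 * 35 = 60060.

60060


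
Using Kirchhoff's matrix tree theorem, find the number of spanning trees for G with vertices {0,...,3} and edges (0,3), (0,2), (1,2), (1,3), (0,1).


By Kirchhoff's matrix tree theorem, the number of spanning trees equals
the determinant of any cofactor of the Laplacian matrix L.
G has 4 vertices and 5 edges.
Computing the (3 x 3) cofactor determinant gives 8.

8


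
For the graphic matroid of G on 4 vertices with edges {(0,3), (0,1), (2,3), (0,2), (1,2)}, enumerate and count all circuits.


A circuit in a graphic matroid = edge set of a simple cycle.
G has 4 vertices and 5 edges.
Enumerating all minimal edge subsets forming cycles...
Total circuits found: 3.

3


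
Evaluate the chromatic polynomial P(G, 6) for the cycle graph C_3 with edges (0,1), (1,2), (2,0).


P(C_3, k) = (k-1)^3 + (-1)^3*(k-1).
P(6) = (5)^3 - 5
= 125 - 5 = 120.

120


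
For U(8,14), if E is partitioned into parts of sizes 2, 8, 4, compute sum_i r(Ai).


r(Ai) = min(|Ai|, 8) for each part.
Sum = min(2,8) + min(8,8) + min(4,8)
    = 2 + 8 + 4
    = 14.

14


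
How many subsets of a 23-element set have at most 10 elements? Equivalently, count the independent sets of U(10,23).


Independent sets of U(10,23) are all subsets of size <= 10.
Count = C(23,0) + C(23,1) + C(23,2) + C(23,3) + C(23,4) + C(23,5) + C(23,6) + C(23,7) + C(23,8) + C(23,9) + C(23,10)
     = 1 + 23 + 253 + 1771 + 8855 + 33649 + 100947 + 245157 + 490314 + 817190 + 1144066
     = 2842226.

2842226


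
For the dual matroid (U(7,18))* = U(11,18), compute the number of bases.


The dual of U(r,n) is U(n-r, n) = U(11,18).
Bases of U(11,18) are all (11)-element subsets.
|B(M*)| = C(18,11) = 18! / (11! * 7!) = 31824.

31824


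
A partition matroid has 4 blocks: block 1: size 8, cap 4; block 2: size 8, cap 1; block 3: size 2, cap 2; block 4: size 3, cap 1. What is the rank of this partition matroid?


Rank of a partition matroid = sum of min(|Si|, ci) for each block.
= min(8,4) + min(8,1) + min(2,2) + min(3,1)
= 4 + 1 + 2 + 1
= 8.

8


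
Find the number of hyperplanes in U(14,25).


Hyperplanes of U(14,25) are flats of rank 13.
In a uniform matroid, these are exactly the (13)-element subsets.
Count = C(25,13) = 5200300.

5200300


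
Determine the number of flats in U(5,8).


Flats of U(5,8): every subset of size < 5 is a flat, plus E itself.
Count = C(8,0) + C(8,1) + C(8,2) + C(8,3) + C(8,4) + 1
     = 1 + 8 + 28 + 56 + 70 + 1
     = 164.

164


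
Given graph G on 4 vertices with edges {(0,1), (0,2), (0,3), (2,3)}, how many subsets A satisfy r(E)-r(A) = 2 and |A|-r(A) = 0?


R(x,y) = sum over A in 2^E of x^(r(E)-r(A)) * y^(|A|-r(A)).
G has 4 vertices, 4 edges. r(E) = 3.
Enumerate all 2^4 = 16 subsets.
Count subsets with r(E)-r(A)=2 and |A|-r(A)=0: 4.

4


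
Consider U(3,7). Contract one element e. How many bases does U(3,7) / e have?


Contracting e from U(3,7) gives U(2,6).
Bases of U(2,6) = (6 choose 2) = 15.

15


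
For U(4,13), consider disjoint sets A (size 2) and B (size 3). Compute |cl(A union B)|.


|A union B| = 2 + 3 = 5 (disjoint).
In U(4,13), cl(S) = S if |S| < 4, else cl(S) = E.
Since 5 >= 4, cl(A union B) = E.
|cl(A union B)| = 13.

13


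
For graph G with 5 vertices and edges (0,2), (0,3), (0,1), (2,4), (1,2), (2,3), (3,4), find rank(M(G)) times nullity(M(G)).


r(M) = |V| - c = 5 - 1 = 4.
nullity = |E| - r(M) = 7 - 4 = 3.
Product = 4 * 3 = 12.

12


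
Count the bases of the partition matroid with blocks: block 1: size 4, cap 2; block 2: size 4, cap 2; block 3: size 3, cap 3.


A basis picks exactly ci elements from block i.
Number of bases = product of C(|Si|, ci).
= C(4,2) * C(4,2) * C(3,3)
= 6 * 6 * 1
= 36.

36


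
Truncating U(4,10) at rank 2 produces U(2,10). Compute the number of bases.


Truncating U(4,10) to rank 2 gives U(2,10).
Bases of U(2,10) are all 2-element subsets of 10 elements.
Number of bases = C(10,2) = (10 * 9) / (1 * 2) = 45.

45


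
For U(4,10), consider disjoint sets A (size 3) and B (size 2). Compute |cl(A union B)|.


|A union B| = 3 + 2 = 5 (disjoint).
In U(4,10), cl(S) = S if |S| < 4, else cl(S) = E.
Since 5 >= 4, cl(A union B) = E.
|cl(A union B)| = 10.

10


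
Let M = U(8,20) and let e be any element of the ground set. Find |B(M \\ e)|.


Deleting e from U(8,20) gives U(8,19) since n > r.
Bases of U(8,19) = C(19,8) = 75582.

75582


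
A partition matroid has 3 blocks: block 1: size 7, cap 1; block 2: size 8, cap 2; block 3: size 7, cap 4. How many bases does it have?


A basis picks exactly ci elements from block i.
Number of bases = product of C(|Si|, ci).
= C(7,1) * C(8,2) * C(7,4)
= 7 * 28 * 35
= 6860.

6860


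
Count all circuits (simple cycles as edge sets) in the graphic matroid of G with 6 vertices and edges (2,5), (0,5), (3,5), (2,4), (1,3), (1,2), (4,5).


A circuit in a graphic matroid = edge set of a simple cycle.
G has 6 vertices and 7 edges.
Enumerating all minimal edge subsets forming cycles...
Total circuits found: 3.

3


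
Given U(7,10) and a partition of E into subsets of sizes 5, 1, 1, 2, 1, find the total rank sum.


r(Ai) = min(|Ai|, 7) for each part.
Sum = min(5,7) + min(1,7) + min(1,7) + min(2,7) + min(1,7)
    = 5 + 1 + 1 + 2 + 1
    = 10.

10


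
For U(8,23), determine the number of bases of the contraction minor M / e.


Contracting e from U(8,23) gives U(7,22).
Bases of U(7,22) = C(22,7) = 22! / (7! * 15!) = 170544.

170544


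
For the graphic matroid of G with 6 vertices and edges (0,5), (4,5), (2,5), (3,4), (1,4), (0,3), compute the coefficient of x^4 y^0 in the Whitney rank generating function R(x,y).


R(x,y) = sum over A in 2^E of x^(r(E)-r(A)) * y^(|A|-r(A)).
G has 6 vertices, 6 edges. r(E) = 5.
Enumerate all 2^6 = 64 subsets.
Count subsets with r(E)-r(A)=4 and |A|-r(A)=0: 6.

6


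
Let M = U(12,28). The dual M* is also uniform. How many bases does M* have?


The dual of U(r,n) is U(n-r, n) = U(16,28).
Bases of U(16,28) are all (16)-element subsets.
|B(M*)| = (28 choose 16) = 30421755.

30421755


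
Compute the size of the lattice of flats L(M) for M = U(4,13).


Flats of U(4,13): every subset of size < 4 is a flat, plus E itself.
Count = C(13,0) + C(13,1) + C(13,2) + C(13,3) + 1
     = 1 + 13 + 78 + 286 + 1
     = 379.

379


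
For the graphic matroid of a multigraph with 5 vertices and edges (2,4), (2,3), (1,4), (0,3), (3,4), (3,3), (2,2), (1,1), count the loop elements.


In a graphic matroid, a loop is a self-loop edge (u,u) with rank 0.
Examining all 8 edges for self-loops...
Self-loops found: (3,3), (2,2), (1,1)
Number of loops = 3.

3


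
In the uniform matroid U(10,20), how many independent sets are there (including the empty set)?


Independent sets of U(10,20) are all subsets of size <= 10.
Count = C(20,0) + C(20,1) + C(20,2) + C(20,3) + C(20,4) + C(20,5) + C(20,6) + C(20,7) + C(20,8) + C(20,9) + C(20,10)
     = 1 + 20 + 190 + 1140 + 4845 + 15504 + 38760 + 77520 + 125970 + 167960 + 184756
     = 616666.

616666


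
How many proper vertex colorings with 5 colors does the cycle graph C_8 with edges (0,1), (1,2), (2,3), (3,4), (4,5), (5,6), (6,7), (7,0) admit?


P(C_8, k) = (k-1)^8 + (-1)^8*(k-1).
P(5) = (4)^8 + 4
= 65536 + 4 = 65540.

65540


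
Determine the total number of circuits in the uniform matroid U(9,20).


In U(9,20), circuits are the (10)-element subsets.
Any set of 10 elements is dependent, and removing any one element gives
an independent set of size 9, so it is a minimal dependent set.
Number of circuits = C(20,10) = 20! / (10! * 10!) = 184756.

184756


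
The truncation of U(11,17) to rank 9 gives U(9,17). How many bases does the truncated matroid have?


Truncating U(11,17) to rank 9 gives U(9,17).
Bases of U(9,17) are all 9-element subsets of 17 elements.
Number of bases = (17 choose 9) = 24310.

24310


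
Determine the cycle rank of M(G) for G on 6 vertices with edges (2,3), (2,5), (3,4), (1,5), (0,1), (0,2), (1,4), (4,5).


Cycle rank (nullity) = |E| - r(M) = |E| - (|V| - c).
|E| = 8, |V| = 6, c = 1.
Nullity = 8 - (6 - 1) = 8 - 5 = 3.

3


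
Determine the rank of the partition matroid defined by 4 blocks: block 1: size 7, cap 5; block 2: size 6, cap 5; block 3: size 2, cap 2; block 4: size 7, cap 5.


Rank of a partition matroid = sum of min(|Si|, ci) for each block.
= min(7,5) + min(6,5) + min(2,2) + min(7,5)
= 5 + 5 + 2 + 5
= 17.

17


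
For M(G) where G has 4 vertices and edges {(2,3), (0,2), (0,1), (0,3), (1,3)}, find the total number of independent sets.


An independent set in a graphic matroid is an acyclic edge subset.
G has 4 vertices and 5 edges.
Enumerate all 2^5 = 32 subsets, checking for acyclicity.
Total independent sets = 24.

24


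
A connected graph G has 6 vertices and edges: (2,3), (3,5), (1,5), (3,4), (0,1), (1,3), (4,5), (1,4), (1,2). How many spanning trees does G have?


By Kirchhoff's matrix tree theorem, the number of spanning trees equals
the determinant of any cofactor of the Laplacian matrix L.
G has 6 vertices and 9 edges.
Computing the (5 x 5) cofactor determinant gives 40.

40


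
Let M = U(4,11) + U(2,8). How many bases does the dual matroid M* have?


(M1+M2)* = M1* + M2*.
M1* = U(7,11), bases: C(11,7) = 330.
M2* = U(6,8), bases: C(8,6) = 28.
|B(M*)| = 330 * 28 = 9240.

9240


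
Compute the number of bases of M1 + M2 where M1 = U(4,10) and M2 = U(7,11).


Bases of a direct sum M1 + M2: |B| = |B(M1)| * |B(M2)|.
|B(U(4,10))| = C(10,4) = 210.
|B(U(7,11))| = C(11,7) = 330.
Total bases = 210 * 330 = 69300.

69300


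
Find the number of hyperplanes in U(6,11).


Hyperplanes of U(6,11) are flats of rank 5.
In a uniform matroid, these are exactly the (5)-element subsets.
Count = C(11,5) = 11! / (5! * 6!) = 462.

462


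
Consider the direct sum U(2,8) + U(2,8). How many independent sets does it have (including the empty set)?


For a direct sum, |I(M1+M2)| = |I(M1)| * |I(M2)|.
|I(U(2,8))| = sum C(8,k) for k=0..2 = 37.
|I(U(2,8))| = sum C(8,k) for k=0..2 = 37.
Total = 37 * 37 = 1369.

1369


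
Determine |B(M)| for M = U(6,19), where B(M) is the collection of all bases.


Bases of U(6,19) are all 6-element subsets of the 19-element ground set.
Number of bases = C(19,6).
C(19,6) = 19! / (6! * 13!) = 27132.

27132


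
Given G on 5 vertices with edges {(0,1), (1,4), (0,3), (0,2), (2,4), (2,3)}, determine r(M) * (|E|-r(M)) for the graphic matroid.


r(M) = |V| - c = 5 - 1 = 4.
nullity = |E| - r(M) = 6 - 4 = 2.
Product = 4 * 2 = 8.

8


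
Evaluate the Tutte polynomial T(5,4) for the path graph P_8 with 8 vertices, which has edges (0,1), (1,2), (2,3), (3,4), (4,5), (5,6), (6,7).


A path on 8 vertices is a tree with 7 edges.
T(x,y) = x^(7) for any tree.
T(5,4) = 5^7 = 78125.

78125


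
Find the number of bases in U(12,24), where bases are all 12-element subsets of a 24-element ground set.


Bases of U(12,24) are all 12-element subsets of the 24-element ground set.
Number of bases = C(24,12).
C(24,12) = 24! / (12! * 12!) = 2704156.

2704156


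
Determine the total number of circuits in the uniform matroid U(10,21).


In U(10,21), circuits are the (11)-element subsets.
Any set of 11 elements is dependent, and removing any one element gives
an independent set of size 10, so it is a minimal dependent set.
Number of circuits = (21 choose 11) = 352716.

352716


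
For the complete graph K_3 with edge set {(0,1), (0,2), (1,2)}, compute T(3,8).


T(K_3; x,y) = x^2 + x + y.
T(3,8) = 9 + 3 + 8 = 20.

20


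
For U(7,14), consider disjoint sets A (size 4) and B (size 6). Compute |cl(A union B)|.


|A union B| = 4 + 6 = 10 (disjoint).
In U(7,14), cl(S) = S if |S| < 7, else cl(S) = E.
Since 10 >= 7, cl(A union B) = E.
|cl(A union B)| = 14.

14


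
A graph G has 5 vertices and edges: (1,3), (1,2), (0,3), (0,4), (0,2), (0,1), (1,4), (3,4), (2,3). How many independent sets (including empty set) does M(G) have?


An independent set in a graphic matroid is an acyclic edge subset.
G has 5 vertices and 9 edges.
Enumerate all 2^9 = 512 subsets, checking for acyclicity.
Total independent sets = 198.

198


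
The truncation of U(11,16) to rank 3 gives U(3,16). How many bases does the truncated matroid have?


Truncating U(11,16) to rank 3 gives U(3,16).
Bases of U(3,16) are all 3-element subsets of 16 elements.
Number of bases = C(16,3) = (16 * 15 * 14) / (1 * 2 * 3) = 560.

560


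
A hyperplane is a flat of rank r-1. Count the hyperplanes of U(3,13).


Hyperplanes of U(3,13) are flats of rank 2.
In a uniform matroid, these are exactly the (2)-element subsets.
Count = C(13,2) = 13! / (2! * 11!) = 78.

78


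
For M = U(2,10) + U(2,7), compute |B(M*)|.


(M1+M2)* = M1* + M2*.
M1* = U(8,10), bases: C(10,8) = 45.
M2* = U(5,7), bases: C(7,5) = 21.
|B(M*)| = 45 * 21 = 945.

945


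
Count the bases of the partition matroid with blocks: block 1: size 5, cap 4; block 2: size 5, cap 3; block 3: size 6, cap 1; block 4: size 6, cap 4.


A basis picks exactly ci elements from block i.
Number of bases = product of C(|Si|, ci).
= C(5,4) * C(5,3) * C(6,1) * C(6,4)
= 5 * 10 * 6 * 15
= 4500.

4500


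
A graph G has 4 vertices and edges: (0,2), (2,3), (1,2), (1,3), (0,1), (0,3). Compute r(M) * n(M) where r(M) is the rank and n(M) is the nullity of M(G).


r(M) = |V| - c = 4 - 1 = 3.
nullity = |E| - r(M) = 6 - 3 = 3.
Product = 3 * 3 = 9.

9


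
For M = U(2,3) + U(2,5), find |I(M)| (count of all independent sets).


For a direct sum, |I(M1+M2)| = |I(M1)| * |I(M2)|.
|I(U(2,3))| = sum C(3,k) for k=0..2 = 7.
|I(U(2,5))| = sum C(5,k) for k=0..2 = 16.
Total = 7 * 16 = 112.

112


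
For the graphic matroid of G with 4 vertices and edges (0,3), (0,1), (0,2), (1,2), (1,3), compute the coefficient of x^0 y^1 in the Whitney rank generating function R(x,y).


R(x,y) = sum over A in 2^E of x^(r(E)-r(A)) * y^(|A|-r(A)).
G has 4 vertices, 5 edges. r(E) = 3.
Enumerate all 2^5 = 32 subsets.
Count subsets with r(E)-r(A)=0 and |A|-r(A)=1: 5.

5


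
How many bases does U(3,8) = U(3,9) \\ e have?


Deleting e from U(3,9) gives U(3,8) since n > r.
Bases of U(3,8) = C(8,3) = (8 * 7 * 6) / (1 * 2 * 3) = 56.

56


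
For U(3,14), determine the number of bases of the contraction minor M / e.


Contracting e from U(3,14) gives U(2,13).
Bases of U(2,13) = C(13,2) = 13! / (2! * 11!) = 78.

78


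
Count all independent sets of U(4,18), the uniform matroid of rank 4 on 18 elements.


Independent sets of U(4,18) are all subsets of size <= 4.
Count = C(18,0) + C(18,1) + C(18,2) + C(18,3) + C(18,4)
     = 1 + 18 + 153 + 816 + 3060
     = 4048.

4048


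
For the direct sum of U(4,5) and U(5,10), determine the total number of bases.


Bases of a direct sum M1 + M2: |B| = |B(M1)| * |B(M2)|.
|B(U(4,5))| = C(5,4) = 5.
|B(U(5,10))| = C(10,5) = 252.
Total bases = 5 * 252 = 1260.

1260


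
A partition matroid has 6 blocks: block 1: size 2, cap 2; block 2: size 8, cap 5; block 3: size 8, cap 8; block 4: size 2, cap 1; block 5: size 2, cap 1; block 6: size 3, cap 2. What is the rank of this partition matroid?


Rank of a partition matroid = sum of min(|Si|, ci) for each block.
= min(2,2) + min(8,5) + min(8,8) + min(2,1) + min(2,1) + min(3,2)
= 2 + 5 + 8 + 1 + 1 + 2
= 19.

19


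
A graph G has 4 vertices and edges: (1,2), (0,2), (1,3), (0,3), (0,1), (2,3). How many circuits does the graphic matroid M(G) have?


A circuit in a graphic matroid = edge set of a simple cycle.
G has 4 vertices and 6 edges.
Enumerating all minimal edge subsets forming cycles...
Total circuits found: 7.

7


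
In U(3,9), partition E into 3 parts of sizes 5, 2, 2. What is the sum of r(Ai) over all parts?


r(Ai) = min(|Ai|, 3) for each part.
Sum = min(5,3) + min(2,3) + min(2,3)
    = 3 + 2 + 2
    = 7.

7


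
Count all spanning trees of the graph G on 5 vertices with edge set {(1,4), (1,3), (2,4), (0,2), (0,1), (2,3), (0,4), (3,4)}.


By Kirchhoff's matrix tree theorem, the number of spanning trees equals
the determinant of any cofactor of the Laplacian matrix L.
G has 5 vertices and 8 edges.
Computing the (4 x 4) cofactor determinant gives 45.

45


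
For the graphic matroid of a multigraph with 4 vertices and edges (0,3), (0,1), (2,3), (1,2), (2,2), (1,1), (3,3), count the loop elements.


In a graphic matroid, a loop is a self-loop edge (u,u) with rank 0.
Examining all 7 edges for self-loops...
Self-loops found: (2,2), (1,1), (3,3)
Number of loops = 3.

3


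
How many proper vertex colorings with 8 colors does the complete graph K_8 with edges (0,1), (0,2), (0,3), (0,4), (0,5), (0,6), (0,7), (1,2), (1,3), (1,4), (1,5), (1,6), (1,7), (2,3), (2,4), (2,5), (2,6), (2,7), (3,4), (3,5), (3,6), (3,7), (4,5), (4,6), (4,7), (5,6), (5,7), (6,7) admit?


P(K_8, k) = k(k-1)(k-2)...(k-7).
P(8) = (8) * (7) * (6) * (5) * (4) * (3) * (2) * (1) = 40320.

40320


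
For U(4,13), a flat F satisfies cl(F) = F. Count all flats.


Flats of U(4,13): every subset of size < 4 is a flat, plus E itself.
Count = (13 choose 0) + (13 choose 1) + (13 choose 2) + (13 choose 3) + 1
     = 1 + 13 + 78 + 286 + 1
     = 379.

379


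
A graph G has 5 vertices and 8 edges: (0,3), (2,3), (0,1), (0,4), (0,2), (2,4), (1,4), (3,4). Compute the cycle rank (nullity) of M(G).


Cycle rank (nullity) = |E| - r(M) = |E| - (|V| - c).
|E| = 8, |V| = 5, c = 1.
Nullity = 8 - (5 - 1) = 8 - 4 = 4.

4


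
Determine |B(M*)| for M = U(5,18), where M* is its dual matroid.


The dual of U(r,n) is U(n-r, n) = U(13,18).
Bases of U(13,18) are all (13)-element subsets.
|B(M*)| = C(18,13) = 18! / (13! * 5!) = 8568.

8568


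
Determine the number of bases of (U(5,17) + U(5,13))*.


(M1+M2)* = M1* + M2*.
M1* = U(12,17), bases: C(17,12) = 6188.
M2* = U(8,13), bases: C(13,8) = 1287.
|B(M*)| = 6188 * 1287 = 7963956.

7963956


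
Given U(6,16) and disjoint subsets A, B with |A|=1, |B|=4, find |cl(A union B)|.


|A union B| = 1 + 4 = 5 (disjoint).
In U(6,16), cl(S) = S if |S| < 6, else cl(S) = E.
Since 5 < 6, cl(A union B) = A union B.
|cl(A union B)| = 5.

5


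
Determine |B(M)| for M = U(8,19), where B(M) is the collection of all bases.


Bases of U(8,19) are all 8-element subsets of the 19-element ground set.
Number of bases = C(19,8).
(19 choose 8) = 75582.

75582


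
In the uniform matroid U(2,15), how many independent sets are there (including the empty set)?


Independent sets of U(2,15) are all subsets of size <= 2.
Count = C(15,0) + C(15,1) + C(15,2)
     = 1 + 15 + 105
     = 121.

121


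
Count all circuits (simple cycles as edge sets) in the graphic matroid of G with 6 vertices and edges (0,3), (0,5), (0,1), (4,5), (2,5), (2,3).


A circuit in a graphic matroid = edge set of a simple cycle.
G has 6 vertices and 6 edges.
Enumerating all minimal edge subsets forming cycles...
Total circuits found: 1.

1


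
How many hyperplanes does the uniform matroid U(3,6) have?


Hyperplanes of U(3,6) are flats of rank 2.
In a uniform matroid, these are exactly the (2)-element subsets.
Count = C(6,2) = 6! / (2! * 4!) = 15.

15


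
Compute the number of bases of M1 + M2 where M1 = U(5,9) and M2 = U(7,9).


Bases of a direct sum M1 + M2: |B| = |B(M1)| * |B(M2)|.
|B(U(5,9))| = C(9,5) = 126.
|B(U(7,9))| = C(9,7) = 36.
Total bases = 126 * 36 = 4536.

4536


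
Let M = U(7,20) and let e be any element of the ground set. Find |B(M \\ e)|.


Deleting e from U(7,20) gives U(7,19) since n > r.
Bases of U(7,19) = C(19,7) = 19! / (7! * 12!) = 50388.

50388


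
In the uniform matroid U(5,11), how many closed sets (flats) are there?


Flats of U(5,11): every subset of size < 5 is a flat, plus E itself.
Count = C(11,0) + C(11,1) + C(11,2) + C(11,3) + C(11,4) + 1
     = 1 + 11 + 55 + 165 + 330 + 1
     = 563.

563


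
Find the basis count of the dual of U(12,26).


The dual of U(r,n) is U(n-r, n) = U(14,26).
Bases of U(14,26) are all (14)-element subsets.
|B(M*)| = C(26,14) = 26! / (14! * 12!) = 9657700.

9657700


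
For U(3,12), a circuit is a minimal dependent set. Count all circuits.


In U(3,12), circuits are the (4)-element subsets.
Any set of 4 elements is dependent, and removing any one element gives
an independent set of size 3, so it is a minimal dependent set.
Number of circuits = C(12,4) = (12 * 11 * 10 * 9) / (1 * 2 * 3 * 4) = 495.

495
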